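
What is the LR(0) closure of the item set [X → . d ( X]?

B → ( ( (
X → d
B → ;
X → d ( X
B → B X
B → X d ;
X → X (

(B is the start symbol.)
{ [X → . d ( X] }

To compute CLOSURE, for each item [A → α.Bβ] where B is a non-terminal, add [B → .γ] for all productions B → γ; repeat for the newly added items until nothing changes.

Start with: [X → . d ( X]
The dot precedes the terminal d, so nothing is added.

CLOSURE = { [X → . d ( X] }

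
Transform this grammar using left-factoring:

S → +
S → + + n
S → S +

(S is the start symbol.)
Left-factoring transforms A → αβ₁ | αβ₂ into A → αA' and A' → β₁ | β₂
(α is the longest common prefix among the alternatives). Repeat until
no nonterminal has two alternatives with a common prefix.

Round 1: S has alternatives sharing prefix '+'. Introduce S': S → + S'
  Add: S' → ε
  Add: S' → + n

No remaining common prefixes — done.

Resulting grammar:
S → + S'
S' → ε
S' → + n
S → S +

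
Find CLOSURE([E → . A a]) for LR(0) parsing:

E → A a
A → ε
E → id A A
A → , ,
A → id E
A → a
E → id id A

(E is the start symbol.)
To compute CLOSURE, for each item [A → α.Bβ] where B is a non-terminal, add [B → .γ] for all productions B → γ; repeat for the newly added items until nothing changes.

Start with: [E → . A a]
  [E → . A a] has the dot before A: add [A → .], [A → . , ,], [A → . id E], [A → . a]
No further items can be added.

CLOSURE = { [A → . , ,], [A → . a], [A → . id E], [A → .], [E → . A a] }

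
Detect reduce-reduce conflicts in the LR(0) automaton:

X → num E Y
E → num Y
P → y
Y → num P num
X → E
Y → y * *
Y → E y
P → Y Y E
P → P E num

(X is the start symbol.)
No reduce-reduce conflicts

A reduce-reduce conflict occurs when an LR(0) state has two complete items [A → α .] and [B → β .] — both call for a reduction, and with no lookahead the parser cannot choose between them.

Augment with X' → X and build the canonical LR(0) collection (I0 = CLOSURE({[X' → . X]}), then GOTO on every symbol after a dot until no new states appear). It has 23 states:
  I0: { [E → . num Y], [X → . E], [X → . num E Y], [X' → . X] }  — shift
  I1: { [X → E .] }  — reduce
  I2: { [X' → X .] }  — accept
  I3: { [E → . num Y], [E → num . Y], [X → num . E Y], [Y → . E y], [Y → . num P num], [Y → . y * *] }  — shift
  I4: { [E → . num Y], [X → num E . Y], [Y → . E y], [Y → . num P num], [Y → . y * *], [Y → E . y] }  — shift
  I5: { [E → num Y .] }  — reduce
  I6: { [E → . num Y], [E → num . Y], [P → . P E num], [P → . Y Y E], [P → . y], [Y → . E y], [Y → . num P num], [Y → . y * *], [Y → num . P num] }  — shift
  I7: { [Y → y . * *] }  — shift
  I8: { [Y → y * . *] }  — shift
  I9: { [Y → y * * .] }  — reduce
  I10: { [Y → E . y] }  — shift
  I11: { [E → . num Y], [P → P . E num], [Y → num P . num] }  — shift
  I12: { [E → . num Y], [E → num Y .], [P → Y . Y E], [Y → . E y], [Y → . num P num], [Y → . y * *] }  — shift, reduce
  I13: { [P → y .], [Y → y . * *] }  — shift, reduce
  I14: { [E → . num Y], [P → Y Y . E] }  — shift
  I15: { [P → Y Y E .] }  — reduce
  I16: { [E → . num Y], [E → num . Y], [Y → . E y], [Y → . num P num], [Y → . y * *] }  — shift
  I17: { [P → P E . num] }  — shift
  I18: { [E → . num Y], [E → num . Y], [Y → . E y], [Y → . num P num], [Y → . y * *], [Y → num P num .] }  — shift, reduce
  I19: { [P → P E num .] }  — reduce
  I20: { [Y → E y .] }  — reduce
  I21: { [X → num E Y .] }  — reduce
  I22: { [Y → E y .], [Y → y . * *] }  — shift, reduce

No state contains more than one complete item.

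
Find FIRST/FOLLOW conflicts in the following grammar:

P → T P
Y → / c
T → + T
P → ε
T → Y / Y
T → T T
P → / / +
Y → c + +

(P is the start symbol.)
A FIRST/FOLLOW conflict occurs when a non-terminal N has a nullable alternative N → β (β ⇒* ε) and another alternative N → α with FIRST(α) ∩ FOLLOW(N) ≠ ∅: on such a lookahead the parser cannot decide between expanding α and letting N vanish via β.

Nullable non-terminals: P.
FIRST sets used below: FIRST(T) = { '+', '/', 'c' }

P: nullable alternative(s) P → ε; FOLLOW(P) = { $ }
  P → T P: FIRST \ {ε} = { '+', '/', 'c' } — disjoint from FOLLOW(P)
  P → ε: FIRST \ {ε} = { } — this is the only nullable alternative, skip
  P → / / +: FIRST \ {ε} = { '/' } — disjoint from FOLLOW(P)

T, Y have no nullable alternative, so no FIRST/FOLLOW check is needed there.

No FIRST/FOLLOW conflicts found.

Answer: No FIRST/FOLLOW conflicts.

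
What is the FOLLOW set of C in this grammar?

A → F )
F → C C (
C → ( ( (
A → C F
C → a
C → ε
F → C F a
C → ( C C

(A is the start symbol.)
{ '(', 'a' }

To compute FOLLOW(C), find every occurrence of C on a right-hand side N → α C β: add FIRST(β) \ {ε}, and if β is empty or nullable also add FOLLOW(N). Iterate to a fixed point.

In F → C C (: C is followed by C '(', add FIRST(C '(') \ {ε} = { '(', 'a' }
In F → C C (: C is followed by '(', add FIRST('(') \ {ε} = { '(' }
In A → C F: C is followed by F, add FIRST(F) \ {ε} = { '(', 'a' }
In F → C F a: C is followed by F a, add FIRST(F a) \ {ε} = { '(', 'a' }
In C → ( C C: C is followed by C, add FIRST(C) \ {ε} = { '(', 'a' }
  C is nullable, so FOLLOW(C) is also included — that is the set being defined, nothing new
In C → ( C C: C is at the end; this adds FOLLOW(C) to itself — nothing new

Taking the union: FOLLOW(C) = { '(', 'a' }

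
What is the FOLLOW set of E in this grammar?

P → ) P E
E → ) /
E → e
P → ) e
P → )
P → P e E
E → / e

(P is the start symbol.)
{ $, ')', '/', 'e' }

To compute FOLLOW(E), find every occurrence of E on a right-hand side N → α E β: add FIRST(β) \ {ε}, and if β is empty or nullable also add FOLLOW(N). Iterate to a fixed point.

In P → ) P E: E is at the end, add FOLLOW(P)
In P → P e E: E is at the end, add FOLLOW(P)

The FOLLOW sets referred to above (computed the same way, to a fixed point):
  FOLLOW(P) = { $, ')', '/', 'e' }

Taking the union: FOLLOW(E) = { $, ')', '/', 'e' }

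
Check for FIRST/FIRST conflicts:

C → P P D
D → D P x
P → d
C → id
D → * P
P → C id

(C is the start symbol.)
FIRST sets of the non-terminals at (or reachable through a nullable prefix from) the front of some alternative:
  FIRST(P) = { 'd', 'id' }
  FIRST(D) = { '*' }
  FIRST(C) = { 'd', 'id' }

Productions for C:
  C → P P D: FIRST = { 'd', 'id' }
  C → id: FIRST = { 'id' }
Productions for D:
  D → D P x: FIRST = { '*' }
  D → * P: FIRST = { '*' }
Productions for P:
  P → d: FIRST = { 'd' }
  P → C id: FIRST = { 'd', 'id' }

Conflict for C: C → P P D and C → id
  Overlap: { 'id' }
Conflict for D: D → D P x and D → * P
  Overlap: { '*' }
Conflict for P: P → d and P → C id
  Overlap: { 'd' }

Answer: Yes. C → P P D / C → id on { 'id' }; D → D P x / D → '*' P on { '*' }; P → d / P → C id on { 'd' }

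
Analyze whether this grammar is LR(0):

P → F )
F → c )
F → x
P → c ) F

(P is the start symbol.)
A grammar is LR(0) if no state in the canonical LR(0) collection has:
  - both a shift item (dot before a terminal) and a complete item (shift-reduce conflict), or
  - two or more complete items (reduce-reduce conflict; the accept item [P' → P .] counts as a complete item here).

Augment with P' → P and build the canonical LR(0) collection (I0 = CLOSURE({[P' → . P]}), then GOTO on every symbol after a dot until no new states appear). It has 10 states:
  I0: { [F → . c )], [F → . x], [P → . F )], [P → . c ) F], [P' → . P] }  — shift
  I1: { [P → F . )] }  — shift
  I2: { [P' → P .] }  — accept
  I3: { [F → c . )], [P → c . ) F] }  — shift
  I4: { [F → x .] }  — reduce
  I5: { [F → . c )], [F → . x], [F → c ) .], [P → c ) . F] }  — shift, reduce
  I6: { [P → c ) F .] }  — reduce
  I7: { [F → c . )] }  — shift
  I8: { [F → c ) .] }  — reduce
  I9: { [P → F ) .] }  — reduce

Conflict in state I5:
  Shift-reduce conflict between [F → c ) .] and [F → . c )]
So the grammar is NOT LR(0).

Answer: No. Shift-reduce conflict between [F → c ) .] and [F → . c )]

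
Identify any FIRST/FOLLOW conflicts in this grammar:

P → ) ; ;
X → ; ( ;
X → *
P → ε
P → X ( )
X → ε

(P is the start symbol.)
Nullable non-terminals: P, X.
FIRST sets used below: FIRST(X) = { '*', ';', ε }

P: nullable alternative(s) P → ε; FOLLOW(P) = { $ }
  P → ) ; ;: FIRST \ {ε} = { ')' } — disjoint from FOLLOW(P)
  P → ε: FIRST \ {ε} = { } — this is the only nullable alternative, skip
  P → X ( ): FIRST \ {ε} = { '(', '*', ';' } — disjoint from FOLLOW(P)

X: nullable alternative(s) X → ε; FOLLOW(X) = { '(' }
  X → ; ( ;: FIRST \ {ε} = { ';' } — disjoint from FOLLOW(X)
  X → *: FIRST \ {ε} = { '*' } — disjoint from FOLLOW(X)
  X → ε: FIRST \ {ε} = { } — this is the only nullable alternative, skip

No FIRST/FOLLOW conflicts found.

Answer: No FIRST/FOLLOW conflicts.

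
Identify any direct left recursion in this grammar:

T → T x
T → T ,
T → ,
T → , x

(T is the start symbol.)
Yes, T is left-recursive

Direct left recursion occurs when N → N α for some non-terminal N (the right-hand side begins with the left-hand side itself).

T → T x: LEFT RECURSIVE (starts with T)
T → T ,: LEFT RECURSIVE (starts with T)
T → ,: starts with ','
T → , x: starts with ','

The grammar has direct left recursion on: T.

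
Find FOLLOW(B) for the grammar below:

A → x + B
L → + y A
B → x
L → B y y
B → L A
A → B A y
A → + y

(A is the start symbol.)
To compute FOLLOW(B), find every occurrence of B on a right-hand side N → α B β: add FIRST(β) \ {ε}, and if β is empty or nullable also add FOLLOW(N). Iterate to a fixed point.

In A → x + B: B is at the end, add FOLLOW(A)
In L → B y y: B is followed by y y, add FIRST(y y) \ {ε} = { 'y' }
In A → B A y: B is followed by A y, add FIRST(A y) \ {ε} = { '+', 'x' }

The FOLLOW sets referred to above (computed the same way, to a fixed point):
  FOLLOW(A) = { $, '+', 'x', 'y' }

Taking the union: FOLLOW(B) = { $, '+', 'x', 'y' }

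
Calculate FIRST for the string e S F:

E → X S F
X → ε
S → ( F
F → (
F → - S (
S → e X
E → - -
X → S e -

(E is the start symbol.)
{ 'e' }

To compute FIRST(e S F), process the symbols left to right:
Symbol e is a terminal. Add 'e' and stop.
FIRST(e S F) = { 'e' }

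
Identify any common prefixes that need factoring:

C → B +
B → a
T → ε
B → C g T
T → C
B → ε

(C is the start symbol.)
Left-factoring is needed when two productions for the same non-terminal
share a common prefix on the right-hand side.

Productions for B:
  B → a
  B → C g T
  B → ε
Productions for T:
  T → ε
  T → C

No common prefixes found.

Answer: No, left-factoring is not needed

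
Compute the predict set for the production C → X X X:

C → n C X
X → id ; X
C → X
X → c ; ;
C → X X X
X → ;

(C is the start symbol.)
{ ';', 'c', 'id' }

PREDICT(C → X X X) = (FIRST(RHS) \ {ε}) ∪ (FOLLOW(C) if ε ∈ FIRST(RHS), i.e. RHS ⇒* ε)
FIRST(X) = { ';', 'c', 'id' }
FIRST(X X X) = { ';', 'c', 'id' }
ε ∉ FIRST(X X X), so FOLLOW(C) is not added.
PREDICT(C → X X X) = { ';', 'c', 'id' }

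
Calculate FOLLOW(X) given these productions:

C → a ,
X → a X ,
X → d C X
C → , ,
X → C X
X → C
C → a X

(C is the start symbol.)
{ $, ',', 'a', 'd' }

In X → a X ,: X is followed by ',', add FIRST(',') \ {ε} = { ',' }
In X → d C X: X is at the end; this adds FOLLOW(X) to itself — nothing new
In X → C X: X is at the end; this adds FOLLOW(X) to itself — nothing new
In C → a X: X is at the end, add FOLLOW(C)

The FOLLOW sets referred to above (computed the same way, to a fixed point):
  FOLLOW(C) = { $, ',', 'a', 'd' }

Taking the union: FOLLOW(X) = { $, ',', 'a', 'd' }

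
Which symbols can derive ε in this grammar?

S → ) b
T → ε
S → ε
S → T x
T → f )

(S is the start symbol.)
{ 'S', 'T' }

ε-productions: T → ε, S → ε
So T, S are immediately nullable.
Every non-terminal is now nullable.
Nullable = { 'S', 'T' }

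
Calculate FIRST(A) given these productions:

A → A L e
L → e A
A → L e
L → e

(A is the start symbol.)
To compute FIRST(A), examine every production with A on the left-hand side, reading each right-hand side left to right until a non-nullable symbol is reached.

FIRST sets of the other non-terminals involved (by the same procedure, iterated to a fixed point):
  FIRST(L) = { 'e' }

From A → A L e:
  - A is the symbol being defined: contributes nothing new
    A is not nullable, so stop
From A → L e:
  - L is a non-terminal: add FIRST(L) \ {ε} = { 'e' }
    L is not nullable, so stop

Collecting: FIRST(A) = { 'e' }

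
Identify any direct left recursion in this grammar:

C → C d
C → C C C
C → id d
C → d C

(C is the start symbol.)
Yes, C is left-recursive

Direct left recursion occurs when N → N α for some non-terminal N (the right-hand side begins with the left-hand side itself).

C → C d: LEFT RECURSIVE (starts with C)
C → C C C: LEFT RECURSIVE (starts with C)
C → id d: starts with id
C → d C: starts with d

The grammar has direct left recursion on: C.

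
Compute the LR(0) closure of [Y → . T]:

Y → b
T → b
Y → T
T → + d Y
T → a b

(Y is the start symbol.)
{ [T → . + d Y], [T → . a b], [T → . b], [Y → . T] }

To compute CLOSURE, for each item [A → α.Bβ] where B is a non-terminal, add [B → .γ] for all productions B → γ; repeat for the newly added items until nothing changes.

Start with: [Y → . T]
  [Y → . T] has the dot before T: add [T → . b], [T → . + d Y], [T → . a b]
No further items can be added.

CLOSURE = { [T → . + d Y], [T → . a b], [T → . b], [Y → . T] }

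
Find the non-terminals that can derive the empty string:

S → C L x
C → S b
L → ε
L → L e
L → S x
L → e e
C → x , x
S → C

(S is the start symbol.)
{ 'L' }

A non-terminal is nullable if it can derive ε (the empty string): either it has an ε-production, or it has a production whose right-hand side consists entirely of nullable non-terminals.

ε-productions: L → ε
So L is immediately nullable.
No further non-terminal can be added: every production for the remaining non-terminals contains a terminal or a non-nullable non-terminal.
Nullable = { 'L' }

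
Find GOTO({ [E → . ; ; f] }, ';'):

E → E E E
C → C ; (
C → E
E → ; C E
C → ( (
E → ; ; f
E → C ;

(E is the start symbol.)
GOTO(I, ';') = CLOSURE({ [A → αX.β] : [A → α.Xβ] ∈ I, X = ';' })

Items with dot before ';', with the dot advanced:
  [E → . ; ; f] → [E → ; . ; f]
Closure adds nothing (no advanced item has the dot before a non-terminal).

GOTO = { [E → ; . ; f] }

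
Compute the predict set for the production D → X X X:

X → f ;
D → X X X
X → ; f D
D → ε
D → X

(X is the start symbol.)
PREDICT(D → X X X) = (FIRST(RHS) \ {ε}) ∪ (FOLLOW(D) if ε ∈ FIRST(RHS), i.e. RHS ⇒* ε)
FIRST(X) = { ';', 'f' }
FIRST(X X X) = { ';', 'f' }
ε ∉ FIRST(X X X), so FOLLOW(D) is not added.
PREDICT(D → X X X) = { ';', 'f' }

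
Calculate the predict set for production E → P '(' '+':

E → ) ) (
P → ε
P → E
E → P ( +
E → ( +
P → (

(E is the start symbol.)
PREDICT(E → P '(' '+') = (FIRST(RHS) \ {ε}) ∪ (FOLLOW(E) if ε ∈ FIRST(RHS), i.e. RHS ⇒* ε)
FIRST(P) = { '(', ')', ε }
FIRST(P '(' '+') = { '(', ')' }
ε ∉ FIRST(P '(' '+'), so FOLLOW(E) is not added.
PREDICT(E → P '(' '+') = { '(', ')' }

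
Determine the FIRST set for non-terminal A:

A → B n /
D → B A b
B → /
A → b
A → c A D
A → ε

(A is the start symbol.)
{ '/', 'b', 'c', ε }

To compute FIRST(A), examine every production with A on the left-hand side, reading each right-hand side left to right until a non-nullable symbol is reached.

FIRST sets of the other non-terminals involved (by the same procedure, iterated to a fixed point):
  FIRST(B) = { '/' }

From A → B n /:
  - B is a non-terminal: add FIRST(B) \ {ε} = { '/' }
    B is not nullable, so stop
From A → b:
  - b is a terminal: add 'b' and stop
From A → c A D:
  - c is a terminal: add 'c' and stop
From A → ε:
  - ε-production, so ε ∈ FIRST(A)

Collecting: FIRST(A) = { '/', 'b', 'c', ε }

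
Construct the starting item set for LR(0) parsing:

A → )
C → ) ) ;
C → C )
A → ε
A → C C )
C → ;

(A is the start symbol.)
{ [A → . )], [A → . C C )], [A → .], [A' → . A], [C → . ) ) ;], [C → . ;], [C → . C )] }

First, augment the grammar with A' → A
I₀ = CLOSURE({ [A' → . A] }):
  [A' → . A] has the dot before A: add [A → . )], [A → .], [A → . C C )]
  [A → . C C )] has the dot before C: add [C → . ) ) ;], [C → . C )], [C → . ;]
No further items can be added.

I₀ = { [A → . )], [A → . C C )], [A → .], [A' → . A], [C → . ) ) ;], [C → . ;], [C → . C )] }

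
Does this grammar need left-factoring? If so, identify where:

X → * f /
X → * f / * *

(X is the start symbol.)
Yes, X has productions with common prefix '* f /'

Left-factoring is needed when two productions for the same non-terminal
share a common prefix on the right-hand side.

Productions for X:
  X → * f /
  X → * f / * *

Found common prefix '* f /' in productions for X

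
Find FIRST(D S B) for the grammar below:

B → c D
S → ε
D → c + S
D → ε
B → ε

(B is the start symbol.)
{ 'c', ε }

FIRST sets of the non-terminals involved (from the grammar, by fixed-point iteration):
  FIRST(D) = { 'c', ε }
  FIRST(S) = { ε }
  FIRST(B) = { 'c', ε }

To compute FIRST(D S B), process the symbols left to right:
Symbol D is a non-terminal. Add FIRST(D) \ {ε} = { 'c' }
D is nullable (ε ∈ FIRST(D)), continue to the next symbol.
Symbol S is a non-terminal. Add FIRST(S) \ {ε} = { }
S is nullable (ε ∈ FIRST(S)), continue to the next symbol.
Symbol B is a non-terminal. Add FIRST(B) \ {ε} = { 'c' }
B is nullable (ε ∈ FIRST(B)), continue to the next symbol.
All symbols are nullable, so ε is in the result.
FIRST(D S B) = { 'c', ε }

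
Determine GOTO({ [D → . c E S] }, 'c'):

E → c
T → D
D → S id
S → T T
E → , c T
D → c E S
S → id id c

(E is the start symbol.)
{ [D → c . E S], [E → . , c T], [E → . c] }

GOTO(I, 'c') = CLOSURE({ [A → αX.β] : [A → α.Xβ] ∈ I, X = 'c' })

Items with dot before 'c', with the dot advanced:
  [D → . c E S] → [D → c . E S]
Closure of the advanced items:
  [D → c . E S] has the dot before E: add [E → . c], [E → . , c T]

GOTO = { [D → c . E S], [E → . , c T], [E → . c] }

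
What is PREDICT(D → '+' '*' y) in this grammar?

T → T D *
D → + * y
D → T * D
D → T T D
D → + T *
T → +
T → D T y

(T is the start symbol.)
PREDICT(D → '+' '*' y) = (FIRST(RHS) \ {ε}) ∪ (FOLLOW(D) if ε ∈ FIRST(RHS), i.e. RHS ⇒* ε)
FIRST('+' '*' y) = { '+' }
ε ∉ FIRST('+' '*' y), so FOLLOW(D) is not added.
PREDICT(D → '+' '*' y) = { '+' }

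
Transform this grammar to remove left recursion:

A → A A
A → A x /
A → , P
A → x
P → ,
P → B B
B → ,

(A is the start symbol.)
A → , P A'
A → x A'
A' → A A'
A' → x / A'
A' → ε
P → ,
P → B B
B → ,

A is directly left-recursive. The standard transformation for
  A → A α₁ | ... | A α_m | β₁ | ... | β_n
is
  A  → β₁ A' | ... | β_n A'
  A' → α₁ A' | ... | α_m A' | ε

A → , P becomes A → , P A'
A → x becomes A → x A'
A → A A becomes A' → A A'
A → A x / becomes A' → x / A'
Add A' → ε

Productions for other non-terminals are unchanged:
  P → ,
  P → B B
  B → ,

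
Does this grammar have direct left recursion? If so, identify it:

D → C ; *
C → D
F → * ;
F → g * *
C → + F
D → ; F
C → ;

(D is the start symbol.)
No direct left recursion

Direct left recursion occurs when N → N α for some non-terminal N (the right-hand side begins with the left-hand side itself).

D → C ; *: starts with C
C → D: starts with D
F → * ;: starts with '*'
F → g * *: starts with g
C → + F: starts with '+'
D → ; F: starts with ';'
C → ;: starts with ';'

No direct left recursion found.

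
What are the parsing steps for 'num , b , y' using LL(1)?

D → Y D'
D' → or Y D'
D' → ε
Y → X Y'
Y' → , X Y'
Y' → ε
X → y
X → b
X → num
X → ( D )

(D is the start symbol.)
Stack is shown with the top on the left.

Stack        Input          Action
----------------------------------
D $          num , b , y $  output D → Y D'
Y D' $       num , b , y $  output Y → X Y'
X Y' D' $    num , b , y $  output X → num
num Y' D' $  num , b , y $  match 'num'
Y' D' $      , b , y $      output Y' → , X Y'
, X Y' D' $  , b , y $      match ','
X Y' D' $    b , y $        output X → b
b Y' D' $    b , y $        match 'b'
Y' D' $      , y $          output Y' → , X Y'
, X Y' D' $  , y $          match ','
X Y' D' $    y $            output X → y
y Y' D' $    y $            match 'y'
Y' D' $      $              output Y' → ε
D' $         $              output D' → ε
$            $              accept

The string is accepted.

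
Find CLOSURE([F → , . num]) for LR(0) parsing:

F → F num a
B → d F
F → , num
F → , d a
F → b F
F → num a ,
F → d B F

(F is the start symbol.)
{ [F → , . num] }

Start with: [F → , . num]
The dot precedes the terminal num, so nothing is added.

CLOSURE = { [F → , . num] }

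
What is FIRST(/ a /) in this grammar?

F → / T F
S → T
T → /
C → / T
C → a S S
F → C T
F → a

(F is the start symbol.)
{ '/' }

To compute FIRST(/ a /), process the symbols left to right:
Symbol / is a terminal. Add '/' and stop.
FIRST(/ a /) = { '/' }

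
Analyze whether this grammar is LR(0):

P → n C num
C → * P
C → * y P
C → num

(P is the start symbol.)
Yes, the grammar is LR(0)

A grammar is LR(0) if no state in the canonical LR(0) collection has:
  - both a shift item (dot before a terminal) and a complete item (shift-reduce conflict), or
  - two or more complete items (reduce-reduce conflict; the accept item [P' → P .] counts as a complete item here).

Augment with P' → P and build the canonical LR(0) collection (I0 = CLOSURE({[P' → . P]}), then GOTO on every symbol after a dot until no new states appear). It has 10 states:
  I0: { [P → . n C num], [P' → . P] }  — shift
  I1: { [P' → P .] }  — accept
  I2: { [C → . * P], [C → . * y P], [C → . num], [P → n . C num] }  — shift
  I3: { [C → * . P], [C → * . y P], [P → . n C num] }  — shift
  I4: { [P → n C . num] }  — shift
  I5: { [C → num .] }  — reduce
  I6: { [P → n C num .] }  — reduce
  I7: { [C → * P .] }  — reduce
  I8: { [C → * y . P], [P → . n C num] }  — shift
  I9: { [C → * y P .] }  — reduce

Every state is either a pure shift/goto state or contains exactly one complete item and nothing to shift — no conflicts. The grammar is LR(0).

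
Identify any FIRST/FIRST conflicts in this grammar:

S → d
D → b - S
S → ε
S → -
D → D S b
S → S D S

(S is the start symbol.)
Yes. S → d / S → S D S on { 'd' }; S → '-' / S → S D S on { '-' }; D → b '-' S / D → D S b on { 'b' }

FIRST sets of the non-terminals at (or reachable through a nullable prefix from) the front of some alternative:
  FIRST(S) = { '-', 'b', 'd', ε }
  FIRST(D) = { 'b' }

Productions for S:
  S → d: FIRST = { 'd' }
  S → ε: FIRST = { ε }
  S → -: FIRST = { '-' }
  S → S D S: FIRST = { '-', 'b', 'd' }
Productions for D:
  D → b - S: FIRST = { 'b' }
  D → D S b: FIRST = { 'b' }

Conflict for S: S → d and S → S D S
  Overlap: { 'd' }
Conflict for S: S → - and S → S D S
  Overlap: { '-' }
Conflict for D: D → b - S and D → D S b
  Overlap: { 'b' }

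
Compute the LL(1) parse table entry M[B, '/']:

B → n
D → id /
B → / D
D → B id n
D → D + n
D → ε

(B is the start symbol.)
To find M[B, '/'], we find productions for B where '/' is in the predict set (PREDICT(N → α) = (FIRST(α) \ {ε}) ∪ (FOLLOW(N) if α ⇒* ε)).

B → n: PREDICT = { 'n' }
B → / D: PREDICT = { '/' }
  '/' is in predict set, so this production goes in M[B, '/']

M[B, '/'] = B → / D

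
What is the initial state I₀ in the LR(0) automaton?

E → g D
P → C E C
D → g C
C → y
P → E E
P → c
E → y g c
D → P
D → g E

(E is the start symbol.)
First, augment the grammar with E' → E
I₀ = CLOSURE({ [E' → . E] }):
  [E' → . E] has the dot before E: add [E → . g D], [E → . y g c]
No further items can be added.

I₀ = { [E → . g D], [E → . y g c], [E' → . E] }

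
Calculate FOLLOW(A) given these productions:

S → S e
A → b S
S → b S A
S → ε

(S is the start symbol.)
In S → b S A: A is at the end, add FOLLOW(S)

The FOLLOW sets referred to above (computed the same way, to a fixed point):
  FOLLOW(S) = { $, 'b', 'e' }

Taking the union: FOLLOW(A) = { $, 'b', 'e' }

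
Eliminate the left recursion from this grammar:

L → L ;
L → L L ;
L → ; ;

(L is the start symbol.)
L → ; ; L'
L' → ; L'
L' → L ; L'
L' → ε

L is directly left-recursive. The standard transformation for
  A → A α₁ | ... | A α_m | β₁ | ... | β_n
is
  A  → β₁ A' | ... | β_n A'
  A' → α₁ A' | ... | α_m A' | ε

L → ; ; becomes L → ; ; L'
L → L ; becomes L' → ; L'
L → L L ; becomes L' → L ; L'
Add L' → ε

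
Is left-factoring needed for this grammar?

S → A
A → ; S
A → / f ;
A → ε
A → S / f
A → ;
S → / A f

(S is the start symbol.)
Left-factoring is needed when two productions for the same non-terminal
share a common prefix on the right-hand side.

Productions for S:
  S → A
  S → / A f
Productions for A:
  A → ; S
  A → / f ;
  A → ε
  A → S / f
  A → ;

Found common prefix ';' in productions for A

Answer: Yes, A has productions with common prefix ';'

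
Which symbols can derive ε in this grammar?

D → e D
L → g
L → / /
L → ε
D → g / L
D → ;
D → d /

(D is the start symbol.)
ε-productions: L → ε
So L is immediately nullable.
No further non-terminal can be added: every production for the remaining non-terminals contains a terminal or a non-nullable non-terminal.
Nullable = { 'L' }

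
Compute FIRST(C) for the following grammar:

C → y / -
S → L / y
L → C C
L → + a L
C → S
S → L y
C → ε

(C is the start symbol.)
{ '+', '/', 'y', ε }

To compute FIRST(C), examine every production with C on the left-hand side, reading each right-hand side left to right until a non-nullable symbol is reached.

FIRST sets of the other non-terminals involved (by the same procedure, iterated to a fixed point):
  FIRST(S) = { '+', '/', 'y' }

From C → y / -:
  - y is a terminal: add 'y' and stop
From C → S:
  - S is a non-terminal: add FIRST(S) \ {ε} = { '+', '/', 'y' }
    S is not nullable, so stop
From C → ε:
  - ε-production, so ε ∈ FIRST(C)

Collecting: FIRST(C) = { '+', '/', 'y', ε }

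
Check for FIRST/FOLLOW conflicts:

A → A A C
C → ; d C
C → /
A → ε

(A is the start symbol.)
A FIRST/FOLLOW conflict occurs when a non-terminal N has a nullable alternative N → β (β ⇒* ε) and another alternative N → α with FIRST(α) ∩ FOLLOW(N) ≠ ∅: on such a lookahead the parser cannot decide between expanding α and letting N vanish via β.

Nullable non-terminals: A.
FIRST sets used below: FIRST(A) = { '/', ';', ε }, FIRST(C) = { '/', ';' }

A: nullable alternative(s) A → ε; FOLLOW(A) = { $, '/', ';' }
  A → A A C: FIRST \ {ε} = { '/', ';' } — overlaps FOLLOW(A) on { '/', ';' }: CONFLICT
  A → ε: FIRST \ {ε} = { } — this is the only nullable alternative, skip

C has no nullable alternative, so no FIRST/FOLLOW check is needed there.

So the grammar has 1 FIRST/FOLLOW conflict (marked CONFLICT above).

Answer: Yes. A → A A C with FOLLOW(A) on { '/', ';' }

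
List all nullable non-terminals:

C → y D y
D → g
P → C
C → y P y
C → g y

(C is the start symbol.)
None

A non-terminal is nullable if it can derive ε (the empty string): either it has an ε-production, or it has a production whose right-hand side consists entirely of nullable non-terminals.

There are no ε-productions, so no non-terminal can derive ε.
No non-terminals are nullable.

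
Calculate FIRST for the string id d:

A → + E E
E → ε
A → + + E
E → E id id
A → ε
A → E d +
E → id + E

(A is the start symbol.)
To compute FIRST(id d), process the symbols left to right:
Symbol id is a terminal. Add 'id' and stop.
FIRST(id d) = { 'id' }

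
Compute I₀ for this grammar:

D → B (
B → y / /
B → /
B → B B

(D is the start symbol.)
First, augment the grammar with D' → D
I₀ = CLOSURE({ [D' → . D] }):
  [D' → . D] has the dot before D: add [D → . B (]
  [D → . B (] has the dot before B: add [B → . y / /], [B → . /], [B → . B B]
No further items can be added.

I₀ = { [B → . /], [B → . B B], [B → . y / /], [D → . B (], [D' → . D] }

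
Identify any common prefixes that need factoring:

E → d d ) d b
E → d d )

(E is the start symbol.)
Yes, E has productions with common prefix 'd d )'

Left-factoring is needed when two productions for the same non-terminal
share a common prefix on the right-hand side.

Productions for E:
  E → d d ) d b
  E → d d )

Found common prefix 'd d )' in productions for E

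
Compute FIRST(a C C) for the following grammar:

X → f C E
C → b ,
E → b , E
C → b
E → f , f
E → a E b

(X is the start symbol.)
{ 'a' }

To compute FIRST(a C C), process the symbols left to right:
Symbol a is a terminal. Add 'a' and stop.
FIRST(a C C) = { 'a' }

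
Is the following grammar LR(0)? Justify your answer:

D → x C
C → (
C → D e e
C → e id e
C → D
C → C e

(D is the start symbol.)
No. Shift-reduce conflict between [D → x C .] and [C → C . e]

A grammar is LR(0) if no state in the canonical LR(0) collection has:
  - both a shift item (dot before a terminal) and a complete item (shift-reduce conflict), or
  - two or more complete items (reduce-reduce conflict; the accept item [D' → D .] counts as a complete item here).

Augment with D' → D and build the canonical LR(0) collection (I0 = CLOSURE({[D' → . D]}), then GOTO on every symbol after a dot until no new states appear). It has 12 states:
  I0: { [D → . x C], [D' → . D] }  — shift
  I1: { [D' → D .] }  — accept
  I2: { [C → . (], [C → . C e], [C → . D e e], [C → . D], [C → . e id e], [D → . x C], [D → x . C] }  — shift
  I3: { [C → ( .] }  — reduce
  I4: { [C → C . e], [D → x C .] }  — shift, reduce
  I5: { [C → D . e e], [C → D .] }  — shift, reduce
  I6: { [C → e . id e] }  — shift
  I7: { [C → e id . e] }  — shift
  I8: { [C → e id e .] }  — reduce
  I9: { [C → D e . e] }  — shift
  I10: { [C → D e e .] }  — reduce
  I11: { [C → C e .] }  — reduce

Conflict in state I4:
  Shift-reduce conflict between [D → x C .] and [C → C . e]
So the grammar is NOT LR(0).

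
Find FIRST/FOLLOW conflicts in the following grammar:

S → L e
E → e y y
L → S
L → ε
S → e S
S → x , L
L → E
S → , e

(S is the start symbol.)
A FIRST/FOLLOW conflict occurs when a non-terminal N has a nullable alternative N → β (β ⇒* ε) and another alternative N → α with FIRST(α) ∩ FOLLOW(N) ≠ ∅: on such a lookahead the parser cannot decide between expanding α and letting N vanish via β.

Nullable non-terminals: L.
FIRST sets used below: FIRST(S) = { ',', 'e', 'x' }, FIRST(E) = { 'e' }

L: nullable alternative(s) L → ε; FOLLOW(L) = { $, 'e' }
  L → S: FIRST \ {ε} = { ',', 'e', 'x' } — overlaps FOLLOW(L) on { 'e' }: CONFLICT
  L → ε: FIRST \ {ε} = { } — this is the only nullable alternative, skip
  L → E: FIRST \ {ε} = { 'e' } — overlaps FOLLOW(L) on { 'e' }: CONFLICT

E, S have no nullable alternative, so no FIRST/FOLLOW check is needed there.

So the grammar has 2 FIRST/FOLLOW conflicts (marked CONFLICT above).

Answer: Yes. L → S with FOLLOW(L) on { 'e' }; L → E with FOLLOW(L) on { 'e' }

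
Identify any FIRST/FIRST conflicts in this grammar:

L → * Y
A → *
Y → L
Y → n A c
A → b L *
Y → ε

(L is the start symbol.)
A FIRST/FIRST conflict occurs when two productions N → α and N → β for the same non-terminal have FIRST(α) ∩ FIRST(β) ≠ ∅ (with ε ∈ FIRST of a nullable right-hand side, so two nullable alternatives also conflict).

FIRST sets of the non-terminals at (or reachable through a nullable prefix from) the front of some alternative:
  FIRST(L) = { '*' }

Productions for A:
  A → *: FIRST = { '*' }
  A → b L *: FIRST = { 'b' }
Productions for Y:
  Y → L: FIRST = { '*' }
  Y → n A c: FIRST = { 'n' }
  Y → ε: FIRST = { ε }
L has only one production, so no FIRST/FIRST conflict is possible there.

All alternatives of each non-terminal have pairwise disjoint FIRST sets.

Answer: No FIRST/FIRST conflicts.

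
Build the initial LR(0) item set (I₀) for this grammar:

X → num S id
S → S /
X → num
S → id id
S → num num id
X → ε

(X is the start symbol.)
First, augment the grammar with X' → X
I₀ = CLOSURE({ [X' → . X] }):
  [X' → . X] has the dot before X: add [X → . num S id], [X → . num], [X → .]
No further items can be added.

I₀ = { [X → . num S id], [X → . num], [X → .], [X' → . X] }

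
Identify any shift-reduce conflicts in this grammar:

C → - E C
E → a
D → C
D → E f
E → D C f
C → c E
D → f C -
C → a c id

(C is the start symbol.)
A shift-reduce conflict occurs when an LR(0) state has both:
  - a complete (reduce) item [A → α .] (dot at the end), and
  - a shift item [B → β . c γ] (dot before a terminal).

Augment with C' → C and build the canonical LR(0) collection (I0 = CLOSURE({[C' → . C]}), then GOTO on every symbol after a dot until no new states appear). It has 19 states:
  I0: { [C → . - E C], [C → . a c id], [C → . c E], [C' → . C] }  — shift
  I1: { [C → - . E C], [C → . - E C], [C → . a c id], [C → . c E], [D → . C], [D → . E f], [D → . f C -], [E → . D C f], [E → . a] }  — shift
  I2: { [C' → C .] }  — accept
  I3: { [C → a . c id] }  — shift
  I4: { [C → . - E C], [C → . a c id], [C → . c E], [C → c . E], [D → . C], [D → . E f], [D → . f C -], [E → . D C f], [E → . a] }  — shift
  I5: { [D → C .] }  — reduce
  I6: { [C → . - E C], [C → . a c id], [C → . c E], [E → D . C f] }  — shift
  I7: { [C → c E .], [D → E . f] }  — shift, reduce
  I8: { [C → a . c id], [E → a .] }  — shift, reduce
  I9: { [C → . - E C], [C → . a c id], [C → . c E], [D → f . C -] }  — shift
  I10: { [D → f C . -] }  — shift
  I11: { [D → f C - .] }  — reduce
  I12: { [C → a c . id] }  — shift
  I13: { [C → a c id .] }  — reduce
  I14: { [D → E f .] }  — reduce
  I15: { [E → D C . f] }  — shift
  I16: { [E → D C f .] }  — reduce
  I17: { [C → - E . C], [C → . - E C], [C → . a c id], [C → . c E], [D → E . f] }  — shift
  I18: { [C → - E C .] }  — reduce

I7 contains reduce item [C → c E .] and shift item [D → E . f] — shift-reduce conflict.
I8 contains reduce item [E → a .] and shift item [C → a . c id] — shift-reduce conflict.

Answer: Yes — I7: [C → c E .] vs [D → E . f]; I8: [E → a .] vs [C → a . c id]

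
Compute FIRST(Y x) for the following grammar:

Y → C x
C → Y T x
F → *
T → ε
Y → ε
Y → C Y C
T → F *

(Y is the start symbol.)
{ '*', 'x' }

FIRST sets of the non-terminals involved (from the grammar, by fixed-point iteration):
  FIRST(Y) = { '*', 'x', ε }

To compute FIRST(Y x), process the symbols left to right:
Symbol Y is a non-terminal. Add FIRST(Y) \ {ε} = { '*', 'x' }
Y is nullable (ε ∈ FIRST(Y)), continue to the next symbol.
Symbol x is a terminal. Add 'x' and stop.
FIRST(Y x) = { '*', 'x' }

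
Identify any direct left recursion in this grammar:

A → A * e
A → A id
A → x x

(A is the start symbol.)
A → A * e: LEFT RECURSIVE (starts with A)
A → A id: LEFT RECURSIVE (starts with A)
A → x x: starts with x

The grammar has direct left recursion on: A.

Answer: Yes, A is left-recursive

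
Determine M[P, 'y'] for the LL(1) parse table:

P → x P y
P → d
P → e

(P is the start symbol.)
To find M[P, 'y'], we find productions for P where 'y' is in the predict set (PREDICT(N → α) = (FIRST(α) \ {ε}) ∪ (FOLLOW(N) if α ⇒* ε)).

P → x P y: PREDICT = { 'x' }
P → d: PREDICT = { 'd' }
P → e: PREDICT = { 'e' }

M[P, 'y'] is empty (no production applies)

Answer: Empty (error entry)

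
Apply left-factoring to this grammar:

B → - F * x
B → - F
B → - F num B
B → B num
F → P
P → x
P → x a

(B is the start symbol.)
B → - F B'
B' → * x
B' → ε
B' → num B
B → B num
F → P
P → x P'
P' → ε
P' → a

Left-factoring transforms A → αβ₁ | αβ₂ into A → αA' and A' → β₁ | β₂
(α is the longest common prefix among the alternatives). Repeat until
no nonterminal has two alternatives with a common prefix.

Round 1: B has alternatives sharing prefix '- F'. Introduce B': B → - F B'
  Add: B' → * x
  Add: B' → ε
  Add: B' → num B

Round 2: P has alternatives sharing prefix 'x'. Introduce P': P → x P'
  Add: P' → ε
  Add: P' → a

No remaining common prefixes — done.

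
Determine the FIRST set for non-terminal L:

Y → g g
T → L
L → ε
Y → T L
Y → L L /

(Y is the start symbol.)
{ ε }

To compute FIRST(L), examine every production with L on the left-hand side, reading each right-hand side left to right until a non-nullable symbol is reached.

From L → ε:
  - ε-production, so ε ∈ FIRST(L)

Collecting: FIRST(L) = { ε }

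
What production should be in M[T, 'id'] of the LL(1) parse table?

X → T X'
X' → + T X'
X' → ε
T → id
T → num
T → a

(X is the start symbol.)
To find M[T, 'id'], we find productions for T where 'id' is in the predict set (PREDICT(N → α) = (FIRST(α) \ {ε}) ∪ (FOLLOW(N) if α ⇒* ε)).

T → id: PREDICT = { 'id' }
  'id' is in predict set, so this production goes in M[T, 'id']
T → num: PREDICT = { 'num' }
T → a: PREDICT = { 'a' }

M[T, 'id'] = T → id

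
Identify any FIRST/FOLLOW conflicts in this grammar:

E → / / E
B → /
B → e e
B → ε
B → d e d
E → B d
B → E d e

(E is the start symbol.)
Yes. B → d e d with FOLLOW(B) on { 'd' }; B → E d e with FOLLOW(B) on { 'd' }

Nullable non-terminals: B.
FIRST sets used below: FIRST(E) = { '/', 'd', 'e' }

B: nullable alternative(s) B → ε; FOLLOW(B) = { 'd' }
  B → /: FIRST \ {ε} = { '/' } — disjoint from FOLLOW(B)
  B → e e: FIRST \ {ε} = { 'e' } — disjoint from FOLLOW(B)
  B → ε: FIRST \ {ε} = { } — this is the only nullable alternative, skip
  B → d e d: FIRST \ {ε} = { 'd' } — overlaps FOLLOW(B) on { 'd' }: CONFLICT
  B → E d e: FIRST \ {ε} = { '/', 'd', 'e' } — overlaps FOLLOW(B) on { 'd' }: CONFLICT

E has no nullable alternative, so no FIRST/FOLLOW check is needed there.

So the grammar has 2 FIRST/FOLLOW conflicts (marked CONFLICT above).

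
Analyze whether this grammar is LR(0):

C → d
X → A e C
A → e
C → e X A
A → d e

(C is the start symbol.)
A grammar is LR(0) if no state in the canonical LR(0) collection has:
  - both a shift item (dot before a terminal) and a complete item (shift-reduce conflict), or
  - two or more complete items (reduce-reduce conflict; the accept item [C' → C .] counts as a complete item here).

Augment with C' → C and build the canonical LR(0) collection (I0 = CLOSURE({[C' → . C]}), then GOTO on every symbol after a dot until no new states appear). It has 12 states:
  I0: { [C → . d], [C → . e X A], [C' → . C] }  — shift
  I1: { [C' → C .] }  — accept
  I2: { [C → d .] }  — reduce
  I3: { [A → . d e], [A → . e], [C → e . X A], [X → . A e C] }  — shift
  I4: { [X → A . e C] }  — shift
  I5: { [A → . d e], [A → . e], [C → e X . A] }  — shift
  I6: { [A → d . e] }  — shift
  I7: { [A → e .] }  — reduce
  I8: { [A → d e .] }  — reduce
  I9: { [C → e X A .] }  — reduce
  I10: { [C → . d], [C → . e X A], [X → A e . C] }  — shift
  I11: { [X → A e C .] }  — reduce

Every state is either a pure shift/goto state or contains exactly one complete item and nothing to shift — no conflicts. The grammar is LR(0).

Answer: Yes, the grammar is LR(0)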